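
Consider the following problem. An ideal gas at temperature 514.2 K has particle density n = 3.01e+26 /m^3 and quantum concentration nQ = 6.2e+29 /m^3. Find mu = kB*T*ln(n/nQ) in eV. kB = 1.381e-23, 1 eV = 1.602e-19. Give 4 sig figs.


Step 1: n/nQ = 3.01e+26/6.2e+29 = 0.0004855
Step 2: ln(n/nQ) = -7.63
Step 3: mu = kB*T*ln(n/nQ) = 7.101e-21*-7.63 = -5.418e-20 J
Step 4: Convert to eV: -5.418e-20/1.602e-19 = -0.3382 eV

-0.3382


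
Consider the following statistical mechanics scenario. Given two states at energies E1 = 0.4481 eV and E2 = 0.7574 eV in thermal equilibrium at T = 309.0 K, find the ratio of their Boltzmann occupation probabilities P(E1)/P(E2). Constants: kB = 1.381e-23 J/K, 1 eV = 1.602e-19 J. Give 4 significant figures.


Step 1: Compute energy difference dE = E1 - E2 = 0.4481 - 0.7574 = -0.3093 eV
Step 2: Convert to Joules: dE_J = -0.3093 * 1.602e-19 = -4.955e-20 J
Step 3: Compute exponent = -dE_J / (kB * T) = -(-4.955e-20) / (1.381e-23 * 309.0) = 11.61
Step 4: P(E1)/P(E2) = exp(11.61) = 1.104e+05

1.104e+05


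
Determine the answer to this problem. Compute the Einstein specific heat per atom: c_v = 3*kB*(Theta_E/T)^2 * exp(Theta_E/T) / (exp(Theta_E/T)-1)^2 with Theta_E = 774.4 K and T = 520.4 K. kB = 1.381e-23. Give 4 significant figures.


Step 1: x = Theta_E/T = 774.4/520.4 = 1.488
Step 2: x^2 = 2.214
Step 3: exp(x) = 4.429
Step 4: c_v = 3*1.381e-23*2.214*4.429/(4.429-1)^2 = 3.456e-23

3.456e-23


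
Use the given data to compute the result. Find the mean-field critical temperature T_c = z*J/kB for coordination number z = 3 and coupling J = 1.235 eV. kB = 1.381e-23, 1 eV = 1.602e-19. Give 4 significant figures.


Step 1: z*J = 3*1.235 = 3.705 eV
Step 2: Convert to Joules: 3.705*1.602e-19 = 5.935e-19 J
Step 3: T_c = 5.935e-19 / 1.381e-23 = 4.298e+04 K

4.298e+04


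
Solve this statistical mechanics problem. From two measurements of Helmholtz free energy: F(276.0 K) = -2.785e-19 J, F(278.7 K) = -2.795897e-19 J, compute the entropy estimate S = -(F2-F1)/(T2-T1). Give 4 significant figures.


Step 1: dF = F2 - F1 = -2.795897e-19 - (-2.785e-19) = -1.0897e-21 J
Step 2: dT = T2 - T1 = 278.7 - 276.0 = 2.7 K
Step 3: S = -dF/dT = -(-1.0897e-21)/2.7 = 4.036e-22 J/K

4.036e-22


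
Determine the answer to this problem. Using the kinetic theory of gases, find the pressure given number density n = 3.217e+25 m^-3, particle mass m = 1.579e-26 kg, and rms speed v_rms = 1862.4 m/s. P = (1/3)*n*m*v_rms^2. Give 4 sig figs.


Step 1: v_rms^2 = 1862.4^2 = 3.469e+06
Step 2: n*m = 3.217e+25*1.579e-26 = 0.508
Step 3: P = (1/3)*0.508*3.469e+06 = 5.873e+05 Pa

5.873e+05


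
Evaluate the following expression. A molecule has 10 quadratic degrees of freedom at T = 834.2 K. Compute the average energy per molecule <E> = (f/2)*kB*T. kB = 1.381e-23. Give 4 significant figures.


Step 1: f/2 = 10/2 = 5
Step 2: kB*T = 1.381e-23 * 834.2 = 1.152e-20
Step 3: <E> = 5 * 1.152e-20 = 5.76e-20 J

5.76e-20


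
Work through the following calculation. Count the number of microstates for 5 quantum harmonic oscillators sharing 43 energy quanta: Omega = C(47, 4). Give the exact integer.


Step 1: Use binomial coefficient C(47, 4)
Step 2: Numerator = 47! / 43!
Step 3: Denominator = 4!
Step 4: Omega = 178365

178365


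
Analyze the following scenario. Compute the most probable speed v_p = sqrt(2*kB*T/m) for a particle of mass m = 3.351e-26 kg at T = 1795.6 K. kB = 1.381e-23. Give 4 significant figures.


Step 1: Numerator = 2*kB*T = 2*1.381e-23*1795.6 = 4.959e-20
Step 2: Ratio = 4.959e-20 / 3.351e-26 = 1.48e+06
Step 3: v_p = sqrt(1.48e+06) = 1217 m/s

1217


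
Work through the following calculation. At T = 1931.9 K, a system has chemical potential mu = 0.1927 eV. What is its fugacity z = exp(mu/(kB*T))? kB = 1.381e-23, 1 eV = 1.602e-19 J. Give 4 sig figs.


Step 1: Convert mu to Joules: 0.1927*1.602e-19 = 3.087e-20 J
Step 2: kB*T = 1.381e-23*1931.9 = 2.668e-20 J
Step 3: mu/(kB*T) = 1.157
Step 4: z = exp(1.157) = 3.181

3.181


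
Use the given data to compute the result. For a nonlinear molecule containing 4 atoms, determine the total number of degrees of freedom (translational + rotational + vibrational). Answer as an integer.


Step 1: Translational DOF = 3
Step 2: Rotational DOF (nonlinear) = 3
Step 3: Vibrational DOF = 3*4 - 6 = 6
Step 4: Total = 3 + 3 + 6 = 12

12


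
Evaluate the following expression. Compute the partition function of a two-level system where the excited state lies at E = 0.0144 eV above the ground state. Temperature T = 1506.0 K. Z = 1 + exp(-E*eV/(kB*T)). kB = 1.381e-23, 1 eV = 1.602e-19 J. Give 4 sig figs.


Step 1: Compute beta*E = E*eV/(kB*T) = 0.0144*1.602e-19/(1.381e-23*1506.0) = 0.1109
Step 2: exp(-beta*E) = exp(-0.1109) = 0.895
Step 3: Z = 1 + 0.895 = 1.895

1.895


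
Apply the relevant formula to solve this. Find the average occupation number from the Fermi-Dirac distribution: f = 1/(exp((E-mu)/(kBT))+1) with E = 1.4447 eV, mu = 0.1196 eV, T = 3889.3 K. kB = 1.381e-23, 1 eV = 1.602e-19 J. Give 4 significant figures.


Step 1: (E - mu) = 1.4447 - 0.1196 = 1.325 eV
Step 2: Convert: (E-mu)*eV = 2.123e-19 J
Step 3: x = (E-mu)*eV/(kB*T) = 3.952
Step 4: f = 1/(exp(3.952)+1) = 0.01885

0.01885


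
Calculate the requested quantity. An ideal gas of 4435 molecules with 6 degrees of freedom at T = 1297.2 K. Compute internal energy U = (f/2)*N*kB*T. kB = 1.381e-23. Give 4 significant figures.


Step 1: f/2 = 6/2 = 3.0
Step 2: N*kB*T = 4435*1.381e-23*1297.2 = 7.945e-17
Step 3: U = 3.0 * 7.945e-17 = 2.384e-16 J

2.384e-16


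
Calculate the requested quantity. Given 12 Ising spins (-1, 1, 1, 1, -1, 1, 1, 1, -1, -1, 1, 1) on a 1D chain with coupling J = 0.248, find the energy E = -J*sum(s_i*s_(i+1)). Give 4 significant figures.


Step 1: Nearest-neighbor products: -1, 1, 1, -1, -1, 1, 1, -1, 1, -1, 1
Step 2: Sum of products = 1
Step 3: E = -0.248 * 1 = -0.248

-0.248


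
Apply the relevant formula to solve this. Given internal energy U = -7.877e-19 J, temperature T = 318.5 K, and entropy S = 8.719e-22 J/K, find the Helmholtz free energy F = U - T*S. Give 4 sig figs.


Step 1: T*S = 318.5 * 8.719e-22 = 2.777e-19 J
Step 2: F = U - T*S = -7.877e-19 - 2.777e-19
Step 3: F = -1.065e-18 J

-1.065e-18


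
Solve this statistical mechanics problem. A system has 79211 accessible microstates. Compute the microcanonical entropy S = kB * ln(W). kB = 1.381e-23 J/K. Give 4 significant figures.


Step 1: ln(W) = ln(79211) = 11.28
Step 2: S = kB * ln(W) = 1.381e-23 * 11.28
Step 3: S = 1.558e-22 J/K

1.558e-22


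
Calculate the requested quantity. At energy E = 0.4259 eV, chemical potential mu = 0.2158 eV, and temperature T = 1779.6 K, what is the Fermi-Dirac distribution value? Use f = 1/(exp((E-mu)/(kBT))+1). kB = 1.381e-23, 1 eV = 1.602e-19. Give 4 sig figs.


Step 1: (E - mu) = 0.4259 - 0.2158 = 0.2101 eV
Step 2: Convert: (E-mu)*eV = 3.366e-20 J
Step 3: x = (E-mu)*eV/(kB*T) = 1.37
Step 4: f = 1/(exp(1.37)+1) = 0.2027

0.2027


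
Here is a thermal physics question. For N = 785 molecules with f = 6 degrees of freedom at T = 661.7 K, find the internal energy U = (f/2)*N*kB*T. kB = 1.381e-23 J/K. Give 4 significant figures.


Step 1: f/2 = 6/2 = 3.0
Step 2: N*kB*T = 785*1.381e-23*661.7 = 7.173e-18
Step 3: U = 3.0 * 7.173e-18 = 2.152e-17 J

2.152e-17


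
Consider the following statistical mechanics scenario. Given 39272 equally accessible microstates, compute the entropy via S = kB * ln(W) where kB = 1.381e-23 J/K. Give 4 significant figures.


Step 1: ln(W) = ln(39272) = 10.58
Step 2: S = kB * ln(W) = 1.381e-23 * 10.58
Step 3: S = 1.461e-22 J/K

1.461e-22


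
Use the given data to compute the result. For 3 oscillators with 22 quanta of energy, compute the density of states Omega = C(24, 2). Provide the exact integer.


Step 1: Use binomial coefficient C(24, 2)
Step 2: Numerator = 24! / 22!
Step 3: Denominator = 2!
Step 4: Omega = 276

276


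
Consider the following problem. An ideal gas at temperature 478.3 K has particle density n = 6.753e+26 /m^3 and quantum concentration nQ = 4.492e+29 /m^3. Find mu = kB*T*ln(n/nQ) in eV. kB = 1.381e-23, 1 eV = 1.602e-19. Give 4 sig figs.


Step 1: n/nQ = 6.753e+26/4.492e+29 = 0.001503
Step 2: ln(n/nQ) = -6.5
Step 3: mu = kB*T*ln(n/nQ) = 6.605e-21*-6.5 = -4.294e-20 J
Step 4: Convert to eV: -4.294e-20/1.602e-19 = -0.268 eV

-0.268


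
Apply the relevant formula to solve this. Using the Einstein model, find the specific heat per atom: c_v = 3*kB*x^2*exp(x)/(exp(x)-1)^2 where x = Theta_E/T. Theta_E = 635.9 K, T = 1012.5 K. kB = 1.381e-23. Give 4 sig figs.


Step 1: x = Theta_E/T = 635.9/1012.5 = 0.628
Step 2: x^2 = 0.3944
Step 3: exp(x) = 1.874
Step 4: c_v = 3*1.381e-23*0.3944*1.874/(1.874-1)^2 = 4.009e-23

4.009e-23


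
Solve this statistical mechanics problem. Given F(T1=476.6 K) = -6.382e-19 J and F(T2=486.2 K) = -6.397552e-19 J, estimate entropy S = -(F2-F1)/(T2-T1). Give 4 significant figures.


Step 1: dF = F2 - F1 = -6.397552e-19 - (-6.382e-19) = -1.5552e-21 J
Step 2: dT = T2 - T1 = 486.2 - 476.6 = 9.6 K
Step 3: S = -dF/dT = -(-1.5552e-21)/9.6 = 1.62e-22 J/K

1.62e-22


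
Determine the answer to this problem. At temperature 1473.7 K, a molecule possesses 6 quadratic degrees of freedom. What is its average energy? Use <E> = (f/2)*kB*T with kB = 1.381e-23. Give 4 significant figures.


Step 1: f/2 = 6/2 = 3
Step 2: kB*T = 1.381e-23 * 1473.7 = 2.035e-20
Step 3: <E> = 3 * 2.035e-20 = 6.106e-20 J

6.106e-20


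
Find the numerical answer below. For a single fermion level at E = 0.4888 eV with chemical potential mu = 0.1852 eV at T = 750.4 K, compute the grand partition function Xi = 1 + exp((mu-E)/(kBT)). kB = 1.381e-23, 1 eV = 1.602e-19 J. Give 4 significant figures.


Step 1: (mu - E) = 0.1852 - 0.4888 = -0.3036 eV
Step 2: x = (mu-E)*eV/(kB*T) = -0.3036*1.602e-19/(1.381e-23*750.4) = -4.693
Step 3: exp(x) = 0.009156
Step 4: Xi = 1 + 0.009156 = 1.009

1.009


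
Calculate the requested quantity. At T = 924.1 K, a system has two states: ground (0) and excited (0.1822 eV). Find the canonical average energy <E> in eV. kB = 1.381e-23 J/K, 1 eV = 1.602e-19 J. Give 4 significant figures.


Step 1: beta*E = 0.1822*1.602e-19/(1.381e-23*924.1) = 2.287
Step 2: exp(-beta*E) = 0.1016
Step 3: <E> = 0.1822*0.1016/(1+0.1016) = 0.0168 eV

0.0168


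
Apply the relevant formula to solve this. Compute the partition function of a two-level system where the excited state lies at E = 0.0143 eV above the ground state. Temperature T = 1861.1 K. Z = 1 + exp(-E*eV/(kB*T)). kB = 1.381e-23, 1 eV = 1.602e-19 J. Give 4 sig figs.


Step 1: Compute beta*E = E*eV/(kB*T) = 0.0143*1.602e-19/(1.381e-23*1861.1) = 0.08913
Step 2: exp(-beta*E) = exp(-0.08913) = 0.9147
Step 3: Z = 1 + 0.9147 = 1.915

1.915


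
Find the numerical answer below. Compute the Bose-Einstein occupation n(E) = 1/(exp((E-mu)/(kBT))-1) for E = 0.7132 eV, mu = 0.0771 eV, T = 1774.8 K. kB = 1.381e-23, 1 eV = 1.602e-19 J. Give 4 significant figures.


Step 1: (E - mu) = 0.6361 eV
Step 2: x = (E-mu)*eV/(kB*T) = 0.6361*1.602e-19/(1.381e-23*1774.8) = 4.158
Step 3: exp(x) = 63.92
Step 4: n = 1/(exp(x)-1) = 0.01589

0.01589


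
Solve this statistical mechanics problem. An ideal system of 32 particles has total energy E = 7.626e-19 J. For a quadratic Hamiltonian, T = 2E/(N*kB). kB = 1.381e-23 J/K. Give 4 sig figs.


Step 1: Numerator = 2*E = 2*7.626e-19 = 1.525e-18 J
Step 2: Denominator = N*kB = 32*1.381e-23 = 4.419e-22
Step 3: T = 1.525e-18 / 4.419e-22 = 3451 K

3451


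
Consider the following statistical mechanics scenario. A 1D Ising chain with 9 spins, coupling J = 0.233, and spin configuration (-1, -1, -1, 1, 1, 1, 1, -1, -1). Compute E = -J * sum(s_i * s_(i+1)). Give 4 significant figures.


Step 1: Nearest-neighbor products: 1, 1, -1, 1, 1, 1, -1, 1
Step 2: Sum of products = 4
Step 3: E = -0.233 * 4 = -0.932

-0.932


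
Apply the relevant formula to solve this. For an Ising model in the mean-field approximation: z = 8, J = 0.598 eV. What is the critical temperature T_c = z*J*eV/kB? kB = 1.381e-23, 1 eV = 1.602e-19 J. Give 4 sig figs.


Step 1: z*J = 8*0.598 = 4.784 eV
Step 2: Convert to Joules: 4.784*1.602e-19 = 7.664e-19 J
Step 3: T_c = 7.664e-19 / 1.381e-23 = 5.55e+04 K

5.55e+04


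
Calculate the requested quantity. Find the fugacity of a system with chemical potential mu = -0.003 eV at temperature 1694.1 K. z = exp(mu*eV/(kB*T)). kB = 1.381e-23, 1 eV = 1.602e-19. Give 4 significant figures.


Step 1: Convert mu to Joules: -0.003*1.602e-19 = -4.806e-22 J
Step 2: kB*T = 1.381e-23*1694.1 = 2.34e-20 J
Step 3: mu/(kB*T) = -0.02054
Step 4: z = exp(-0.02054) = 0.9797

0.9797


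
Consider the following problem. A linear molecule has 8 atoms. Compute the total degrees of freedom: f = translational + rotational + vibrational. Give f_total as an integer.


Step 1: Translational DOF = 3
Step 2: Rotational DOF (linear) = 2
Step 3: Vibrational DOF = 3*8 - 5 = 19
Step 4: Total = 3 + 2 + 19 = 24

24


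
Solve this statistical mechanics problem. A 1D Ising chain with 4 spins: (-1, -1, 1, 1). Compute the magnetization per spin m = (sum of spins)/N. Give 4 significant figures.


Step 1: Count up spins (+1): 2, down spins (-1): 2
Step 2: Total magnetization M = 2 - 2 = 0
Step 3: m = M/N = 0/4 = 0

0


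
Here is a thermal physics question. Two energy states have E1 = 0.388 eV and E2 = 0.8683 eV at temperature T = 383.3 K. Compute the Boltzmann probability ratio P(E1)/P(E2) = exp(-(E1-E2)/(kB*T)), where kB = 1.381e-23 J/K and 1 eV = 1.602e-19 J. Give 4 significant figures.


Step 1: Compute energy difference dE = E1 - E2 = 0.388 - 0.8683 = -0.4803 eV
Step 2: Convert to Joules: dE_J = -0.4803 * 1.602e-19 = -7.694e-20 J
Step 3: Compute exponent = -dE_J / (kB * T) = -(-7.694e-20) / (1.381e-23 * 383.3) = 14.54
Step 4: P(E1)/P(E2) = exp(14.54) = 2.055e+06

2.055e+06


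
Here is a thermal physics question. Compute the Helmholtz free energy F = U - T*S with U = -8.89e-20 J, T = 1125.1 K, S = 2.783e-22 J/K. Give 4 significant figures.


Step 1: T*S = 1125.1 * 2.783e-22 = 3.131e-19 J
Step 2: F = U - T*S = -8.89e-20 - 3.131e-19
Step 3: F = -4.02e-19 J

-4.02e-19


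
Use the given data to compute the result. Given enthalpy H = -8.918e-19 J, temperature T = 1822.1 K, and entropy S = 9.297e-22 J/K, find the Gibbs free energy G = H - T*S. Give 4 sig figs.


Step 1: T*S = 1822.1 * 9.297e-22 = 1.694e-18 J
Step 2: G = H - T*S = -8.918e-19 - 1.694e-18
Step 3: G = -2.586e-18 J

-2.586e-18


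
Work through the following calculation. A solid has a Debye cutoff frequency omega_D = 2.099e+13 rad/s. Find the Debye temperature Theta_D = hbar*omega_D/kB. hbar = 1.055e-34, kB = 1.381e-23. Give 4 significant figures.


Step 1: hbar*omega_D = 1.055e-34 * 2.099e+13 = 2.214e-21 J
Step 2: Theta_D = 2.214e-21 / 1.381e-23
Step 3: Theta_D = 160.4 K

160.4


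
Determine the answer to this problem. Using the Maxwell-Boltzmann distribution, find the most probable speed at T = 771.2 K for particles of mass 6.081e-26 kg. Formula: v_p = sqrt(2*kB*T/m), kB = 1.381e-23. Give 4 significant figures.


Step 1: Numerator = 2*kB*T = 2*1.381e-23*771.2 = 2.13e-20
Step 2: Ratio = 2.13e-20 / 6.081e-26 = 3.503e+05
Step 3: v_p = sqrt(3.503e+05) = 591.8 m/s

591.8


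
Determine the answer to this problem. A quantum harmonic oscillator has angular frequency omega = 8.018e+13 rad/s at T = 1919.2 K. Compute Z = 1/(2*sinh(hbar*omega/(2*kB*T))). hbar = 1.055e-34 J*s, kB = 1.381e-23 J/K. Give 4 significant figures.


Step 1: Compute x = hbar*omega/(kB*T) = 1.055e-34*8.018e+13/(1.381e-23*1919.2) = 0.3192
Step 2: x/2 = 0.1596
Step 3: sinh(x/2) = 0.1603
Step 4: Z = 1/(2*0.1603) = 3.12

3.12


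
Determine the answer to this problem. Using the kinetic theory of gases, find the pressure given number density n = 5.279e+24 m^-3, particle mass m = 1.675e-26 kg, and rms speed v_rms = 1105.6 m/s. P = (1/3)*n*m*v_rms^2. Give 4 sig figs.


Step 1: v_rms^2 = 1105.6^2 = 1.222e+06
Step 2: n*m = 5.279e+24*1.675e-26 = 0.08842
Step 3: P = (1/3)*0.08842*1.222e+06 = 3.603e+04 Pa

3.603e+04


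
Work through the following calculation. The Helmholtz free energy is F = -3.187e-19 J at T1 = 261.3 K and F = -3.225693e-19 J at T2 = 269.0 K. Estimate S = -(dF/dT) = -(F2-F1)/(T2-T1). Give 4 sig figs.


Step 1: dF = F2 - F1 = -3.225693e-19 - (-3.187e-19) = -3.8693e-21 J
Step 2: dT = T2 - T1 = 269.0 - 261.3 = 7.7 K
Step 3: S = -dF/dT = -(-3.8693e-21)/7.7 = 5.025e-22 J/K

5.025e-22


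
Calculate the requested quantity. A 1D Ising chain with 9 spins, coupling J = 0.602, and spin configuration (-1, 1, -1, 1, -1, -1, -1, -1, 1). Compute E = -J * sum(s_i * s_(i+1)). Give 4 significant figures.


Step 1: Nearest-neighbor products: -1, -1, -1, -1, 1, 1, 1, -1
Step 2: Sum of products = -2
Step 3: E = -0.602 * -2 = 1.204

1.204


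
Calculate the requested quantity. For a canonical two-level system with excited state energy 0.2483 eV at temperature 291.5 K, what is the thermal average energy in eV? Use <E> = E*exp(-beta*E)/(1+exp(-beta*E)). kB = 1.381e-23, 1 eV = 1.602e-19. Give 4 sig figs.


Step 1: beta*E = 0.2483*1.602e-19/(1.381e-23*291.5) = 9.881
Step 2: exp(-beta*E) = 5.113e-05
Step 3: <E> = 0.2483*5.113e-05/(1+5.113e-05) = 1.269e-05 eV

1.269e-05


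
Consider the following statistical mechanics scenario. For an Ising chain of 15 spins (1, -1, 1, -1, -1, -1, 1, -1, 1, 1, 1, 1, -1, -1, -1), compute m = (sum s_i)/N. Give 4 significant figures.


Step 1: Count up spins (+1): 7, down spins (-1): 8
Step 2: Total magnetization M = 7 - 8 = -1
Step 3: m = M/N = -1/15 = -0.06667

-0.06667


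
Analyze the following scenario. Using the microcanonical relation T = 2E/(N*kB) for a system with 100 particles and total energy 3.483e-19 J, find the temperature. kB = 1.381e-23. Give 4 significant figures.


Step 1: Numerator = 2*E = 2*3.483e-19 = 6.966e-19 J
Step 2: Denominator = N*kB = 100*1.381e-23 = 1.381e-21
Step 3: T = 6.966e-19 / 1.381e-21 = 504.4 K

504.4


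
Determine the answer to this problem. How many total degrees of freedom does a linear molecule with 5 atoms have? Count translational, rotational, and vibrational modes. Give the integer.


Step 1: Translational DOF = 3
Step 2: Rotational DOF (linear) = 2
Step 3: Vibrational DOF = 3*5 - 5 = 10
Step 4: Total = 3 + 2 + 10 = 15

15


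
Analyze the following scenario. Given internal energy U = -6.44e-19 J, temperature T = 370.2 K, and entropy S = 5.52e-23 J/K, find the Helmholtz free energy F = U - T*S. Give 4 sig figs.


Step 1: T*S = 370.2 * 5.52e-23 = 2.044e-20 J
Step 2: F = U - T*S = -6.44e-19 - 2.044e-20
Step 3: F = -6.644e-19 J

-6.644e-19


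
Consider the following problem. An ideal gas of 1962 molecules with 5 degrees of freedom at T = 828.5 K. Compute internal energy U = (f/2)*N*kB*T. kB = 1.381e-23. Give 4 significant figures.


Step 1: f/2 = 5/2 = 2.5
Step 2: N*kB*T = 1962*1.381e-23*828.5 = 2.245e-17
Step 3: U = 2.5 * 2.245e-17 = 5.612e-17 J

5.612e-17


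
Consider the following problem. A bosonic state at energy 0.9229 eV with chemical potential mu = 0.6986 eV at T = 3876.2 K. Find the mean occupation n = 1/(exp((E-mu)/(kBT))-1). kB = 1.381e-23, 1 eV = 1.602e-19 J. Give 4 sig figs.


Step 1: (E - mu) = 0.2243 eV
Step 2: x = (E-mu)*eV/(kB*T) = 0.2243*1.602e-19/(1.381e-23*3876.2) = 0.6713
Step 3: exp(x) = 1.957
Step 4: n = 1/(exp(x)-1) = 1.045

1.045


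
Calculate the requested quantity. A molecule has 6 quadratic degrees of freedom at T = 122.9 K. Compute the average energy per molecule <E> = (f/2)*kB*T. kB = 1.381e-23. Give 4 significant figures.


Step 1: f/2 = 6/2 = 3
Step 2: kB*T = 1.381e-23 * 122.9 = 1.697e-21
Step 3: <E> = 3 * 1.697e-21 = 5.092e-21 J

5.092e-21


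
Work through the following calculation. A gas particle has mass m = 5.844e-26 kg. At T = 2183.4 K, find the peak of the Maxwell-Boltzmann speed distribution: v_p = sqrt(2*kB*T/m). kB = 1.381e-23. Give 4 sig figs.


Step 1: Numerator = 2*kB*T = 2*1.381e-23*2183.4 = 6.031e-20
Step 2: Ratio = 6.031e-20 / 5.844e-26 = 1.032e+06
Step 3: v_p = sqrt(1.032e+06) = 1016 m/s

1016


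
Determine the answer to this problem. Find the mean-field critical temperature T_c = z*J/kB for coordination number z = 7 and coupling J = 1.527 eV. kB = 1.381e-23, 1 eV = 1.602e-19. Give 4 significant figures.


Step 1: z*J = 7*1.527 = 10.69 eV
Step 2: Convert to Joules: 10.69*1.602e-19 = 1.712e-18 J
Step 3: T_c = 1.712e-18 / 1.381e-23 = 1.24e+05 K

1.24e+05


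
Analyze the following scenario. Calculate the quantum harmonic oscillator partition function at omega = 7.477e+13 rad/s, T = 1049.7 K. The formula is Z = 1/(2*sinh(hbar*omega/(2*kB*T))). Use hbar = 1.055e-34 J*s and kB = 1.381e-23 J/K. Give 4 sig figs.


Step 1: Compute x = hbar*omega/(kB*T) = 1.055e-34*7.477e+13/(1.381e-23*1049.7) = 0.5442
Step 2: x/2 = 0.2721
Step 3: sinh(x/2) = 0.2754
Step 4: Z = 1/(2*0.2754) = 1.815

1.815


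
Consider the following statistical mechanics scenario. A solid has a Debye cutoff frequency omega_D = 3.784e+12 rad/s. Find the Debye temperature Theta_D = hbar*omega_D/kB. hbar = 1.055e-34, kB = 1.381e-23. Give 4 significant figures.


Step 1: hbar*omega_D = 1.055e-34 * 3.784e+12 = 3.992e-22 J
Step 2: Theta_D = 3.992e-22 / 1.381e-23
Step 3: Theta_D = 28.91 K

28.91


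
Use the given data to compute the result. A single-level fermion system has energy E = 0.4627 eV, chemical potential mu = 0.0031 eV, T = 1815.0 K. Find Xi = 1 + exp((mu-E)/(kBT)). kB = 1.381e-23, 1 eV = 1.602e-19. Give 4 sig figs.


Step 1: (mu - E) = 0.0031 - 0.4627 = -0.4596 eV
Step 2: x = (mu-E)*eV/(kB*T) = -0.4596*1.602e-19/(1.381e-23*1815.0) = -2.937
Step 3: exp(x) = 0.053
Step 4: Xi = 1 + 0.053 = 1.053

1.053


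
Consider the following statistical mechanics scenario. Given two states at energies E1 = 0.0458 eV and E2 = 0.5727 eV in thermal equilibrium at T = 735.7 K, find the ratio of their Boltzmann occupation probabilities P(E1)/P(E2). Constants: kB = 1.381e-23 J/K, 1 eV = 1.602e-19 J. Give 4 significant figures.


Step 1: Compute energy difference dE = E1 - E2 = 0.0458 - 0.5727 = -0.5269 eV
Step 2: Convert to Joules: dE_J = -0.5269 * 1.602e-19 = -8.441e-20 J
Step 3: Compute exponent = -dE_J / (kB * T) = -(-8.441e-20) / (1.381e-23 * 735.7) = 8.308
Step 4: P(E1)/P(E2) = exp(8.308) = 4056

4056


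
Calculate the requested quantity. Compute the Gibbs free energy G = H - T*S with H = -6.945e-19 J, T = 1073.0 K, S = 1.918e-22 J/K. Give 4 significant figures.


Step 1: T*S = 1073.0 * 1.918e-22 = 2.058e-19 J
Step 2: G = H - T*S = -6.945e-19 - 2.058e-19
Step 3: G = -9.003e-19 J

-9.003e-19


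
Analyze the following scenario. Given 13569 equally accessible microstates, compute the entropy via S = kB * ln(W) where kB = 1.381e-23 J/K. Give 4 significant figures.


Step 1: ln(W) = ln(13569) = 9.516
Step 2: S = kB * ln(W) = 1.381e-23 * 9.516
Step 3: S = 1.314e-22 J/K

1.314e-22


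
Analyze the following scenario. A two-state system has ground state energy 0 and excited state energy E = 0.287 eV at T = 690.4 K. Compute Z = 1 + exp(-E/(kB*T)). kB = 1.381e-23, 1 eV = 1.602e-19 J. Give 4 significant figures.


Step 1: Compute beta*E = E*eV/(kB*T) = 0.287*1.602e-19/(1.381e-23*690.4) = 4.822
Step 2: exp(-beta*E) = exp(-4.822) = 0.008049
Step 3: Z = 1 + 0.008049 = 1.008

1.008


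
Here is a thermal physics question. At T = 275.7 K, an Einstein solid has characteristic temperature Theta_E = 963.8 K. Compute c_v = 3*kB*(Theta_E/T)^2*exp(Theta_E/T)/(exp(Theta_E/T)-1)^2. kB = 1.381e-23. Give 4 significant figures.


Step 1: x = Theta_E/T = 963.8/275.7 = 3.496
Step 2: x^2 = 12.22
Step 3: exp(x) = 32.98
Step 4: c_v = 3*1.381e-23*12.22*32.98/(32.98-1)^2 = 1.633e-23

1.633e-23


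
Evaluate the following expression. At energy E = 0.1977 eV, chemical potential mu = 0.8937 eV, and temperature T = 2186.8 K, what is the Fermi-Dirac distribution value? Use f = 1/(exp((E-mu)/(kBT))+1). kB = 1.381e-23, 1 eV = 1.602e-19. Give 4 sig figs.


Step 1: (E - mu) = 0.1977 - 0.8937 = -0.696 eV
Step 2: Convert: (E-mu)*eV = -1.115e-19 J
Step 3: x = (E-mu)*eV/(kB*T) = -3.692
Step 4: f = 1/(exp(-3.692)+1) = 0.9757

0.9757


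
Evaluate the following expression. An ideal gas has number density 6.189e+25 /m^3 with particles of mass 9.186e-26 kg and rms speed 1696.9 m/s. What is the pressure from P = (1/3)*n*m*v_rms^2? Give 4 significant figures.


Step 1: v_rms^2 = 1696.9^2 = 2.879e+06
Step 2: n*m = 6.189e+25*9.186e-26 = 5.685
Step 3: P = (1/3)*5.685*2.879e+06 = 5.457e+06 Pa

5.457e+06


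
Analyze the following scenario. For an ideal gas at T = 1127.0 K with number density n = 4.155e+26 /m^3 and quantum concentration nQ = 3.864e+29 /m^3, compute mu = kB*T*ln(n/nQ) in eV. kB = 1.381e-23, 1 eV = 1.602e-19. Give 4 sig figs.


Step 1: n/nQ = 4.155e+26/3.864e+29 = 0.001075
Step 2: ln(n/nQ) = -6.835
Step 3: mu = kB*T*ln(n/nQ) = 1.556e-20*-6.835 = -1.064e-19 J
Step 4: Convert to eV: -1.064e-19/1.602e-19 = -0.6641 eV

-0.6641


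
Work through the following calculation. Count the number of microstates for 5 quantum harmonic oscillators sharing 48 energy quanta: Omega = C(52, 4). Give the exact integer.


Step 1: Use binomial coefficient C(52, 4)
Step 2: Numerator = 52! / 48!
Step 3: Denominator = 4!
Step 4: Omega = 270725

270725


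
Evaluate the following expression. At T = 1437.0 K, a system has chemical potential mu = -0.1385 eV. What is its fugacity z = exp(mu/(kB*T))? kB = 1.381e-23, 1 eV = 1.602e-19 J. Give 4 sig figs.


Step 1: Convert mu to Joules: -0.1385*1.602e-19 = -2.219e-20 J
Step 2: kB*T = 1.381e-23*1437.0 = 1.984e-20 J
Step 3: mu/(kB*T) = -1.118
Step 4: z = exp(-1.118) = 0.3269

0.3269


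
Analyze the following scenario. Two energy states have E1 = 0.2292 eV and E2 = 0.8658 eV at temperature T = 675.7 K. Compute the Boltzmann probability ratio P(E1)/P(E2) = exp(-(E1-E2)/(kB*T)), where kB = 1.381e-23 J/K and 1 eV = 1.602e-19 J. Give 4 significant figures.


Step 1: Compute energy difference dE = E1 - E2 = 0.2292 - 0.8658 = -0.6366 eV
Step 2: Convert to Joules: dE_J = -0.6366 * 1.602e-19 = -1.02e-19 J
Step 3: Compute exponent = -dE_J / (kB * T) = -(-1.02e-19) / (1.381e-23 * 675.7) = 10.93
Step 4: P(E1)/P(E2) = exp(10.93) = 5.577e+04

5.577e+04


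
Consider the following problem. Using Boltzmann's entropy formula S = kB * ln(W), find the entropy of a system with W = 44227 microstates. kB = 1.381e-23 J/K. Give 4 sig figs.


Step 1: ln(W) = ln(44227) = 10.7
Step 2: S = kB * ln(W) = 1.381e-23 * 10.7
Step 3: S = 1.477e-22 J/K

1.477e-22


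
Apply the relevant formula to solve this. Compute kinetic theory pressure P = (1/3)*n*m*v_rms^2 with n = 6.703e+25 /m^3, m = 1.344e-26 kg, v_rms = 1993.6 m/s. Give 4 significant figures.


Step 1: v_rms^2 = 1993.6^2 = 3.974e+06
Step 2: n*m = 6.703e+25*1.344e-26 = 0.9009
Step 3: P = (1/3)*0.9009*3.974e+06 = 1.194e+06 Pa

1.194e+06


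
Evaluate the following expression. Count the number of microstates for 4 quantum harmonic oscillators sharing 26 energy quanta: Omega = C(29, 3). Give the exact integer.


Step 1: Use binomial coefficient C(29, 3)
Step 2: Numerator = 29! / 26!
Step 3: Denominator = 3!
Step 4: Omega = 3654

3654


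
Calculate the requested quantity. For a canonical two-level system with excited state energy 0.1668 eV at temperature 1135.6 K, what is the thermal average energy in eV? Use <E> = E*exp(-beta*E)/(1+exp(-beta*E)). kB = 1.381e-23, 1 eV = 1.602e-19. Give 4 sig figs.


Step 1: beta*E = 0.1668*1.602e-19/(1.381e-23*1135.6) = 1.704
Step 2: exp(-beta*E) = 0.182
Step 3: <E> = 0.1668*0.182/(1+0.182) = 0.02568 eV

0.02568


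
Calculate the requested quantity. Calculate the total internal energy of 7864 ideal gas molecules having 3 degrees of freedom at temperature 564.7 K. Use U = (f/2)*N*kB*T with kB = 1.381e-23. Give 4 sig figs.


Step 1: f/2 = 3/2 = 1.5
Step 2: N*kB*T = 7864*1.381e-23*564.7 = 6.133e-17
Step 3: U = 1.5 * 6.133e-17 = 9.199e-17 J

9.199e-17


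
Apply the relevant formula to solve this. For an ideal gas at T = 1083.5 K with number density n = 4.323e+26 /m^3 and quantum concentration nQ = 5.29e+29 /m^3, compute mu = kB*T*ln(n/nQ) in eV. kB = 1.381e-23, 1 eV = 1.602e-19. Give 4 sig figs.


Step 1: n/nQ = 4.323e+26/5.29e+29 = 0.0008172
Step 2: ln(n/nQ) = -7.11
Step 3: mu = kB*T*ln(n/nQ) = 1.496e-20*-7.11 = -1.064e-19 J
Step 4: Convert to eV: -1.064e-19/1.602e-19 = -0.6641 eV

-0.6641


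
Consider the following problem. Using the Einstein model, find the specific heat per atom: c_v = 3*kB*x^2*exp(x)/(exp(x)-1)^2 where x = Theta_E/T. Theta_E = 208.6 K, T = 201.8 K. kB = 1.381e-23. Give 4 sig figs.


Step 1: x = Theta_E/T = 208.6/201.8 = 1.034
Step 2: x^2 = 1.069
Step 3: exp(x) = 2.811
Step 4: c_v = 3*1.381e-23*1.069*2.811/(2.811-1)^2 = 3.793e-23

3.793e-23


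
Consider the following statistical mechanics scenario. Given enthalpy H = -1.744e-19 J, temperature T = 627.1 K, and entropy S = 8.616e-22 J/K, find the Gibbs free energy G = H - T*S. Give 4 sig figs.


Step 1: T*S = 627.1 * 8.616e-22 = 5.403e-19 J
Step 2: G = H - T*S = -1.744e-19 - 5.403e-19
Step 3: G = -7.147e-19 J

-7.147e-19


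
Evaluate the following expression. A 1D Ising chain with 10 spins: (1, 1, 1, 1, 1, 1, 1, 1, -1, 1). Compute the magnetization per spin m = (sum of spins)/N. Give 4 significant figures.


Step 1: Count up spins (+1): 9, down spins (-1): 1
Step 2: Total magnetization M = 9 - 1 = 8
Step 3: m = M/N = 8/10 = 0.8

0.8


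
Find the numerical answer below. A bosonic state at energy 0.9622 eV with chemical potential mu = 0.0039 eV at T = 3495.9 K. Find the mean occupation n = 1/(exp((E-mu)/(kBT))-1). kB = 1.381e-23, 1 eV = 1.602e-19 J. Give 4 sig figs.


Step 1: (E - mu) = 0.9583 eV
Step 2: x = (E-mu)*eV/(kB*T) = 0.9583*1.602e-19/(1.381e-23*3495.9) = 3.18
Step 3: exp(x) = 24.04
Step 4: n = 1/(exp(x)-1) = 0.0434

0.0434


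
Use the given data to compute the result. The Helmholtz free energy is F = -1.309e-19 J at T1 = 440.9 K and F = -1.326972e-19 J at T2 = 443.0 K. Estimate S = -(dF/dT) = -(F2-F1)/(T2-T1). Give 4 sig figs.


Step 1: dF = F2 - F1 = -1.326972e-19 - (-1.309e-19) = -1.7972e-21 J
Step 2: dT = T2 - T1 = 443.0 - 440.9 = 2.1 K
Step 3: S = -dF/dT = -(-1.7972e-21)/2.1 = 8.558e-22 J/K

8.558e-22


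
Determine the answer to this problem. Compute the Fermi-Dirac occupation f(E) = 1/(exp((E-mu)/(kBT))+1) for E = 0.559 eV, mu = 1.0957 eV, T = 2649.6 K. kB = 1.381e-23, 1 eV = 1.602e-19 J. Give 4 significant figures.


Step 1: (E - mu) = 0.559 - 1.0957 = -0.5367 eV
Step 2: Convert: (E-mu)*eV = -8.598e-20 J
Step 3: x = (E-mu)*eV/(kB*T) = -2.35
Step 4: f = 1/(exp(-2.35)+1) = 0.9129

0.9129


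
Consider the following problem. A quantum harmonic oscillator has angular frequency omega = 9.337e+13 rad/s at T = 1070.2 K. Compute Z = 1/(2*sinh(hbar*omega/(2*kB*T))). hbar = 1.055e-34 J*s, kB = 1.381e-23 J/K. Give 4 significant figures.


Step 1: Compute x = hbar*omega/(kB*T) = 1.055e-34*9.337e+13/(1.381e-23*1070.2) = 0.6665
Step 2: x/2 = 0.3333
Step 3: sinh(x/2) = 0.3395
Step 4: Z = 1/(2*0.3395) = 1.473

1.473


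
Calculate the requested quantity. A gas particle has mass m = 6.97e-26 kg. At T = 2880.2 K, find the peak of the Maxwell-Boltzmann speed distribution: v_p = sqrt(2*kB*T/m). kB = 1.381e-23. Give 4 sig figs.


Step 1: Numerator = 2*kB*T = 2*1.381e-23*2880.2 = 7.955e-20
Step 2: Ratio = 7.955e-20 / 6.97e-26 = 1.141e+06
Step 3: v_p = sqrt(1.141e+06) = 1068 m/s

1068


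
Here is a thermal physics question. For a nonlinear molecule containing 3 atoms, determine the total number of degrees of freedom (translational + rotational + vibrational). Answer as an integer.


Step 1: Translational DOF = 3
Step 2: Rotational DOF (nonlinear) = 3
Step 3: Vibrational DOF = 3*3 - 6 = 3
Step 4: Total = 3 + 3 + 3 = 9

9


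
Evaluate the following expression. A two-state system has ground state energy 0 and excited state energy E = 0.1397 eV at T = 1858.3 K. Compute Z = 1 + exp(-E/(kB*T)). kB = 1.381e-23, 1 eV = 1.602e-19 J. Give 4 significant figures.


Step 1: Compute beta*E = E*eV/(kB*T) = 0.1397*1.602e-19/(1.381e-23*1858.3) = 0.8721
Step 2: exp(-beta*E) = exp(-0.8721) = 0.4181
Step 3: Z = 1 + 0.4181 = 1.418

1.418


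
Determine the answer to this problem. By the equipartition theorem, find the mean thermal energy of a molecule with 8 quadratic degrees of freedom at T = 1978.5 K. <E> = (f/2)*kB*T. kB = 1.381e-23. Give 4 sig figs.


Step 1: f/2 = 8/2 = 4
Step 2: kB*T = 1.381e-23 * 1978.5 = 2.732e-20
Step 3: <E> = 4 * 2.732e-20 = 1.093e-19 J

1.093e-19


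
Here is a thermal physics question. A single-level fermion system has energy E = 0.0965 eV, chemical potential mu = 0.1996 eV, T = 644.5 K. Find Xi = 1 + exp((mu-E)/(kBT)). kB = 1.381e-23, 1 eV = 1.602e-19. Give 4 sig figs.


Step 1: (mu - E) = 0.1996 - 0.0965 = 0.1031 eV
Step 2: x = (mu-E)*eV/(kB*T) = 0.1031*1.602e-19/(1.381e-23*644.5) = 1.856
Step 3: exp(x) = 6.396
Step 4: Xi = 1 + 6.396 = 7.396

7.396


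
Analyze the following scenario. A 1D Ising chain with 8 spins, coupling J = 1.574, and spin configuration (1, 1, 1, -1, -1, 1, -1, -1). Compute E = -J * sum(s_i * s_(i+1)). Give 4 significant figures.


Step 1: Nearest-neighbor products: 1, 1, -1, 1, -1, -1, 1
Step 2: Sum of products = 1
Step 3: E = -1.574 * 1 = -1.574

-1.574


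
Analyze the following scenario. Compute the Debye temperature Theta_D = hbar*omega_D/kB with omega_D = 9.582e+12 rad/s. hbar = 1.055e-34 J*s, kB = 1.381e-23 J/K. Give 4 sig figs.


Step 1: hbar*omega_D = 1.055e-34 * 9.582e+12 = 1.011e-21 J
Step 2: Theta_D = 1.011e-21 / 1.381e-23
Step 3: Theta_D = 73.2 K

73.2


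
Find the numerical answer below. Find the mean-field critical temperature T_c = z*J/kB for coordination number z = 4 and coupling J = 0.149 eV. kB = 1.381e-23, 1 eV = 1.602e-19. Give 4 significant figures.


Step 1: z*J = 4*0.149 = 0.596 eV
Step 2: Convert to Joules: 0.596*1.602e-19 = 9.548e-20 J
Step 3: T_c = 9.548e-20 / 1.381e-23 = 6914 K

6914


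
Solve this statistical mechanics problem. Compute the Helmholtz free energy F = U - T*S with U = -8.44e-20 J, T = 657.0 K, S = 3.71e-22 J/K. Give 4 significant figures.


Step 1: T*S = 657.0 * 3.71e-22 = 2.437e-19 J
Step 2: F = U - T*S = -8.44e-20 - 2.437e-19
Step 3: F = -3.281e-19 J

-3.281e-19


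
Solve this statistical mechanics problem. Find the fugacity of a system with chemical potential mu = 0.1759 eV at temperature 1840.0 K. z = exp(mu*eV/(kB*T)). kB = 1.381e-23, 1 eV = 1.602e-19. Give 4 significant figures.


Step 1: Convert mu to Joules: 0.1759*1.602e-19 = 2.818e-20 J
Step 2: kB*T = 1.381e-23*1840.0 = 2.541e-20 J
Step 3: mu/(kB*T) = 1.109
Step 4: z = exp(1.109) = 3.031

3.031


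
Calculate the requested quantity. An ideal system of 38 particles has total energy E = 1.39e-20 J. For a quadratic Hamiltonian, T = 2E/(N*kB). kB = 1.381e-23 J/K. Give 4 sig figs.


Step 1: Numerator = 2*E = 2*1.39e-20 = 2.78e-20 J
Step 2: Denominator = N*kB = 38*1.381e-23 = 5.248e-22
Step 3: T = 2.78e-20 / 5.248e-22 = 52.97 K

52.97


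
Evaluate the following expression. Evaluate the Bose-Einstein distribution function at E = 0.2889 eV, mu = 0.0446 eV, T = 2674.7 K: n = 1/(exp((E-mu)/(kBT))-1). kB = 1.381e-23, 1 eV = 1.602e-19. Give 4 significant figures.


Step 1: (E - mu) = 0.2443 eV
Step 2: x = (E-mu)*eV/(kB*T) = 0.2443*1.602e-19/(1.381e-23*2674.7) = 1.06
Step 3: exp(x) = 2.885
Step 4: n = 1/(exp(x)-1) = 0.5305

0.5305


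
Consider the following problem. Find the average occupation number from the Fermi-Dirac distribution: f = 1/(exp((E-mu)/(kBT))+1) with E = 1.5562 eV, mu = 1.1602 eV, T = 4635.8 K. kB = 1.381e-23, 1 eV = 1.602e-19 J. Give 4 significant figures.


Step 1: (E - mu) = 1.5562 - 1.1602 = 0.396 eV
Step 2: Convert: (E-mu)*eV = 6.344e-20 J
Step 3: x = (E-mu)*eV/(kB*T) = 0.9909
Step 4: f = 1/(exp(0.9909)+1) = 0.2707

0.2707


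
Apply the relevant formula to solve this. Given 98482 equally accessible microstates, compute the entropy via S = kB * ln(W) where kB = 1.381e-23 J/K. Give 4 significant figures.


Step 1: ln(W) = ln(98482) = 11.5
Step 2: S = kB * ln(W) = 1.381e-23 * 11.5
Step 3: S = 1.588e-22 J/K

1.588e-22


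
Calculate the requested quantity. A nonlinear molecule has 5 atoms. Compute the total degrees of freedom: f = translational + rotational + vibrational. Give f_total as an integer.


Step 1: Translational DOF = 3
Step 2: Rotational DOF (nonlinear) = 3
Step 3: Vibrational DOF = 3*5 - 6 = 9
Step 4: Total = 3 + 3 + 9 = 15

15


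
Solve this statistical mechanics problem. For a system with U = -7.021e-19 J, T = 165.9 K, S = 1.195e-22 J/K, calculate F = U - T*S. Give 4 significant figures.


Step 1: T*S = 165.9 * 1.195e-22 = 1.983e-20 J
Step 2: F = U - T*S = -7.021e-19 - 1.983e-20
Step 3: F = -7.219e-19 J

-7.219e-19


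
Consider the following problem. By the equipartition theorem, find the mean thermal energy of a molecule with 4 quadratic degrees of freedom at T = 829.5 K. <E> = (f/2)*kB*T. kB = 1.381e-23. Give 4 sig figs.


Step 1: f/2 = 4/2 = 2
Step 2: kB*T = 1.381e-23 * 829.5 = 1.146e-20
Step 3: <E> = 2 * 1.146e-20 = 2.291e-20 J

2.291e-20


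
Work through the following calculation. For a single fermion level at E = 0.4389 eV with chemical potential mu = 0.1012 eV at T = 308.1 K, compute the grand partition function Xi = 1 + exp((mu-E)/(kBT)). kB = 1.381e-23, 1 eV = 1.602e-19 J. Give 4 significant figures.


Step 1: (mu - E) = 0.1012 - 0.4389 = -0.3377 eV
Step 2: x = (mu-E)*eV/(kB*T) = -0.3377*1.602e-19/(1.381e-23*308.1) = -12.71
Step 3: exp(x) = 3.006e-06
Step 4: Xi = 1 + 3.006e-06 = 1

1


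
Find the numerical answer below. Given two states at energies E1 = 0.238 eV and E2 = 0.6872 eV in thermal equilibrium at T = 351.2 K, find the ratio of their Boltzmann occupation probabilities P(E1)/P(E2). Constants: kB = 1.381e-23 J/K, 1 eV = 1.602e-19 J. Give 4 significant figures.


Step 1: Compute energy difference dE = E1 - E2 = 0.238 - 0.6872 = -0.4492 eV
Step 2: Convert to Joules: dE_J = -0.4492 * 1.602e-19 = -7.196e-20 J
Step 3: Compute exponent = -dE_J / (kB * T) = -(-7.196e-20) / (1.381e-23 * 351.2) = 14.84
Step 4: P(E1)/P(E2) = exp(14.84) = 2.778e+06

2.778e+06


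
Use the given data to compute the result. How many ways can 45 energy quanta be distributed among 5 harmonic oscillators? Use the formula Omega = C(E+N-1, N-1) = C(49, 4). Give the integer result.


Step 1: Use binomial coefficient C(49, 4)
Step 2: Numerator = 49! / 45!
Step 3: Denominator = 4!
Step 4: Omega = 211876

211876


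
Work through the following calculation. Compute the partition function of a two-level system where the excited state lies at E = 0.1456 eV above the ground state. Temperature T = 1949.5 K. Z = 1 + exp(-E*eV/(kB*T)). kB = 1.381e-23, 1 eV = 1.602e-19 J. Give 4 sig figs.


Step 1: Compute beta*E = E*eV/(kB*T) = 0.1456*1.602e-19/(1.381e-23*1949.5) = 0.8664
Step 2: exp(-beta*E) = exp(-0.8664) = 0.4205
Step 3: Z = 1 + 0.4205 = 1.42

1.42


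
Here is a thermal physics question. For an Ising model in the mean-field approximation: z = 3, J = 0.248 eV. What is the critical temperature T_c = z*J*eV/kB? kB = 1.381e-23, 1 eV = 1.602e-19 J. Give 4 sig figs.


Step 1: z*J = 3*0.248 = 0.744 eV
Step 2: Convert to Joules: 0.744*1.602e-19 = 1.192e-19 J
Step 3: T_c = 1.192e-19 / 1.381e-23 = 8631 K

8631


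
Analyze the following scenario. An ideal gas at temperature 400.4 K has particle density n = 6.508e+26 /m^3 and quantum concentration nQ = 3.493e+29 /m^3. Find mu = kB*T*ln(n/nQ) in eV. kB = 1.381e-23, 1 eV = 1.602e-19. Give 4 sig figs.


Step 1: n/nQ = 6.508e+26/3.493e+29 = 0.001863
Step 2: ln(n/nQ) = -6.285
Step 3: mu = kB*T*ln(n/nQ) = 5.53e-21*-6.285 = -3.476e-20 J
Step 4: Convert to eV: -3.476e-20/1.602e-19 = -0.217 eV

-0.217


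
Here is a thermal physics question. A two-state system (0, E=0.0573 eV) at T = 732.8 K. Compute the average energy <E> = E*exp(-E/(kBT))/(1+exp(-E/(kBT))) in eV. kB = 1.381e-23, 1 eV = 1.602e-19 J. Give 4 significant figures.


Step 1: beta*E = 0.0573*1.602e-19/(1.381e-23*732.8) = 0.9071
Step 2: exp(-beta*E) = 0.4037
Step 3: <E> = 0.0573*0.4037/(1+0.4037) = 0.01648 eV

0.01648
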